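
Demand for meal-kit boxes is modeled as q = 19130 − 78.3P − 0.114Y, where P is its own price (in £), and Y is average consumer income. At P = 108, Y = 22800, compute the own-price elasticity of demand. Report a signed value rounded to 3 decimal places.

At the given values, q = 19130 − 78.3(108) − 0.114(22800) = 8074.4.
∂q/∂P = −78.3.
E = (-78.3) × (108/8074.4) = -1.04731…

-1.047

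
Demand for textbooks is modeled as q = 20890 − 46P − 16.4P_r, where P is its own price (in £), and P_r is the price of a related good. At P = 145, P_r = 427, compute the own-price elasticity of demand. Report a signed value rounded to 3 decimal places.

At the given values, q = 20890 − 46(145) − 16.4(427) = 7217.2.
∂q/∂P = −46.
E = (-46) × (145/7217.2) = -0.92418…

-0.924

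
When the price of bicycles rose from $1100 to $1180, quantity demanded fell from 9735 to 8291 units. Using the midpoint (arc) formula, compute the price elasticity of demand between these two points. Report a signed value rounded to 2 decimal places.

-2.28

%ΔQ = (8291 − 9735) / [(9735 + 8291)/2] = -1444/9013 = -0.160213…
%ΔP = (1180 − 1100) / [(1100 + 1180)/2] = 80/1140 = 0.070175…
Arc Ed = %ΔQ / %ΔP = (-1444/9013) / (80/1140) = -2.2830…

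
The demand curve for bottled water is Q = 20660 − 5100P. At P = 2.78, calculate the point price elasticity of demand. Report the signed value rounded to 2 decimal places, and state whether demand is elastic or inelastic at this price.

-2.19; elastic

dQ/dP = −5100. At P = 2.78, Q = 20660 − 5100(2.78) = 6482.
Ed = (dQ/dP)·(P/Q) = −5100 × (2.78/6482) = -2.1872…
|Ed| = 2.19 > 1, so demand is elastic.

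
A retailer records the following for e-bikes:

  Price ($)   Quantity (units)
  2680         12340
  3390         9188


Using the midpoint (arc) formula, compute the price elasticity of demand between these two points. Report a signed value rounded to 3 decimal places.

%ΔQ = (9188 − 12340) / [(12340 + 9188)/2] = -3152/10764 = -0.292827…
%ΔP = (3390 − 2680) / [(2680 + 3390)/2] = 710/3035 = 0.233937…
Arc Ed = %ΔQ / %ΔP = (-3152/10764) / (710/3035) = -1.25173…

-1.252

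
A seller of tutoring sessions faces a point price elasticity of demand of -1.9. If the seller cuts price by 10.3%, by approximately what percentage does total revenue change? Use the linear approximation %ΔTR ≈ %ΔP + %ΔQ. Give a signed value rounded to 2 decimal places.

+9.27%

%ΔQ ≈ Ed × %ΔP = (-1.9) × (-10.3%) = +19.5700%
%ΔTR ≈ %ΔP + %ΔQ = (-10.3%) + (+19.5700%) = +9.2700%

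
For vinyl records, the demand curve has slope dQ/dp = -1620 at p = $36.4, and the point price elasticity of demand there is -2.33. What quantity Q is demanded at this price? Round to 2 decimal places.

25308.15

Ed = (dQ/dp)·(p/Q) ⇒ Q = (dQ/dp)·p/Ed = (-1620)·36.4/(-2.33) = 25308.1545…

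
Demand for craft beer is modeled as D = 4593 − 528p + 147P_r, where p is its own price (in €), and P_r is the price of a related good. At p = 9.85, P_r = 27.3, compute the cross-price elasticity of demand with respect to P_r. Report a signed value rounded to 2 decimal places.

At the given values, D = 4593 − 528(9.85) + 147(27.3) = 3405.3.
∂D/∂P_r = 147.
E = (147) × (27.3/3405.3) = 1.1784…

1.18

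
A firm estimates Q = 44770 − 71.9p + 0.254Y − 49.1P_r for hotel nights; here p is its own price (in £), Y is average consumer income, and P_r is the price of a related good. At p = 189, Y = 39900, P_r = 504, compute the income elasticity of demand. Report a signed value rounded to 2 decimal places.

At the given values, Q = 44770 − 71.9(189) + 0.254(39900) − 49.1(504) = 16569.1.
∂Q/∂Y = 0.254.
E = (0.254) × (39900/16569.1) = 0.6116…

0.61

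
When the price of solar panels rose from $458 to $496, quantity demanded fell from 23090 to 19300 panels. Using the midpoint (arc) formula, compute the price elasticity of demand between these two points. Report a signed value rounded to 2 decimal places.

-2.24

%ΔQ = (19300 − 23090) / [(23090 + 19300)/2] = -3790/21195 = -0.178815…
%ΔP = (496 − 458) / [(458 + 496)/2] = 38/477 = 0.079664…
Arc Ed = %ΔQ / %ΔP = (-3790/21195) / (38/477) = -2.2446…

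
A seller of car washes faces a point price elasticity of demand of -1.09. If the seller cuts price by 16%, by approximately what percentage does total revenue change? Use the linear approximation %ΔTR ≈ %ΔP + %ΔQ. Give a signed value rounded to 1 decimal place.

+1.4%

%ΔQ ≈ Ed × %ΔP = (-1.09) × (-16%) = +17.4400%
%ΔTR ≈ %ΔP + %ΔQ = (-16%) + (+17.4400%) = +1.4400%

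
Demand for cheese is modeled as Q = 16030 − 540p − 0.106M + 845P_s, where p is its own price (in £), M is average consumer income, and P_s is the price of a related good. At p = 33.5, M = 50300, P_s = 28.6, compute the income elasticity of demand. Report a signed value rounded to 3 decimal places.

At the given values, Q = 16030 − 540(33.5) − 0.106(50300) + 845(28.6) = 16775.2.
∂Q/∂M = -0.106.
E = (-0.106) × (50300/16775.2) = -0.31783…

-0.318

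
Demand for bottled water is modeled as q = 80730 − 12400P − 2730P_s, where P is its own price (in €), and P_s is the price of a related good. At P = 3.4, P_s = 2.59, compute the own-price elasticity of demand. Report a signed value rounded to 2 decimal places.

At the given values, q = 80730 − 12400(3.4) − 2730(2.59) = 31499.3.
∂q/∂P = −12400.
E = (-12400) × (3.4/31499.3) = -1.3384…

-1.34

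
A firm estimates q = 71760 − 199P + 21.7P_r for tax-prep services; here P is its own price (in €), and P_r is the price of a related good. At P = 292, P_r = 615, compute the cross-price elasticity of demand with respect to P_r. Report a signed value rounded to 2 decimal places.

0.49

At the given values, q = 71760 − 199(292) + 21.7(615) = 26997.5.
∂q/∂P_r = 21.7.
E = (21.7) × (615/26997.5) = 0.4943…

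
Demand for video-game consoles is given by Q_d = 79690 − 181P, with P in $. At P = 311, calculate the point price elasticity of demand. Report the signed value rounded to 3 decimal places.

dQ_d/dP = −181. At P = 311, Q_d = 79690 − 181(311) = 23399.
Ed = (dQ_d/dP)·(P/Q_d) = −181 × (311/23399) = -2.40570…

-2.406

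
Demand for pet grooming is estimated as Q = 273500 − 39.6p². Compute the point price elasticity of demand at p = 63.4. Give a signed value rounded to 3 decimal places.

dQ/dp = −2·39.6·p = -5021.28. At p = 63.4, Q = 114325.424.
Ed = (dQ/dp)·(p/Q) = (-5021.28) × (63.4/114325.424) = -2.78458…

-2.785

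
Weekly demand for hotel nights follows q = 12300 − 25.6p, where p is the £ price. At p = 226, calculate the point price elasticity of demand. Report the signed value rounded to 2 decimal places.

dq/dp = −25.6. At p = 226, q = 12300 − 25.6(226) = 6514.4.
Ed = (dq/dp)·(p/q) = −25.6 × (226/6514.4) = -0.8881…

-0.89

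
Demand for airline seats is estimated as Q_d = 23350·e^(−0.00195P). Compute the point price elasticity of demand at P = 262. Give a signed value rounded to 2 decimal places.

dQ_d/dP = −0.00195·Q_d = -27.3175. At P = 262, Q_d = 14009.
Ed = (dQ_d/dP)·(P/Q_d) = (-27.3175) × (262/14009) = -0.5109

-0.51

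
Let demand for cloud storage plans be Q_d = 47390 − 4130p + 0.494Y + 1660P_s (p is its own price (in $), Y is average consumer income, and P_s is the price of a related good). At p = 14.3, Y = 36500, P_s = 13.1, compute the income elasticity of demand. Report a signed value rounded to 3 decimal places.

At the given values, Q_d = 47390 − 4130(14.3) + 0.494(36500) + 1660(13.1) = 28108.
∂Q_d/∂Y = 0.494.
E = (0.494) × (36500/28108) = 0.64148…

0.641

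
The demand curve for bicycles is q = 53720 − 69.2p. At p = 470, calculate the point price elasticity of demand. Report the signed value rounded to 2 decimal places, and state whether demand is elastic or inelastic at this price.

-1.53; elastic

dq/dp = −69.2. At p = 470, q = 53720 − 69.2(470) = 21196.
Ed = (dq/dp)·(p/q) = −69.2 × (470/21196) = -1.5344…
|Ed| = 1.53 > 1, so demand is elastic.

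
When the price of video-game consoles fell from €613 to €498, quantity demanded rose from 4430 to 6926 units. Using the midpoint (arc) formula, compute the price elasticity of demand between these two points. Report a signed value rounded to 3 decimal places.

%ΔQ = (6926 − 4430) / [(4430 + 6926)/2] = 2496/5678 = 0.439591…
%ΔP = (498 − 613) / [(613 + 498)/2] = -115/555.5 = -0.207020…
Arc Ed = %ΔQ / %ΔP = (2496/5678) / (-115/555.5) = -2.12341…

-2.123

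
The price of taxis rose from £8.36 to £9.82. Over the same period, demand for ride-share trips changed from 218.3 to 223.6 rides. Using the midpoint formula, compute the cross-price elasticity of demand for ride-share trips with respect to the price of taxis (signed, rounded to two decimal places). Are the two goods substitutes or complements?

0.15; substitutes

%ΔQ_{ride-share trips} = (223.6 − 218.3)/avg = 5.3/220.95 = 0.023987…
%ΔP_{taxis} = (9.82 − 8.36)/avg = 1.46/9.09 = 0.160616…
E_cross = (5.3/220.95) / (1.46/9.09) = 0.1493…
E_cross > 0 ⇒ the goods are substitutes.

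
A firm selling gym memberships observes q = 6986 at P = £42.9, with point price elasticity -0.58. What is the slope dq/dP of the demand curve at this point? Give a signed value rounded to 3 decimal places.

Ed = (dq/dP)·(P/q) ⇒ dq/dP = Ed·q/P = (-0.58)·6986/42.9 = -94.44941…

-94.449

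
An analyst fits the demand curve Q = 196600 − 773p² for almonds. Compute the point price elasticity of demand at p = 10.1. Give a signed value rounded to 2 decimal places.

dQ/dp = −2·773·p = -15614.6. At p = 10.1, Q = 117746.27.
Ed = (dQ/dp)·(p/Q) = (-15614.6) × (10.1/117746.27) = -1.3393…

-1.34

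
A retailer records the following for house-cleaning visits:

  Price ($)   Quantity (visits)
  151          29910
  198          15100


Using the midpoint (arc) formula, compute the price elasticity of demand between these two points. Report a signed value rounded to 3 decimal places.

%ΔQ = (15100 − 29910) / [(29910 + 15100)/2] = -14810/22505 = -0.658075…
%ΔP = (198 − 151) / [(151 + 198)/2] = 47/174.5 = 0.269340…
Arc Ed = %ΔQ / %ΔP = (-14810/22505) / (47/174.5) = -2.44328…

-2.443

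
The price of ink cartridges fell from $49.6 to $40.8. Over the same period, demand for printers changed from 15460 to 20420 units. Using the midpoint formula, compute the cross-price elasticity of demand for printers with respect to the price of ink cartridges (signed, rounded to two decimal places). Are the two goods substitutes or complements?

-1.42; complements

%ΔQ_{printers} = (20420 − 15460)/avg = 4960/17940 = 0.276477…
%ΔP_{ink cartridges} = (40.8 − 49.6)/avg = -8.8/45.2 = -0.194690…
E_cross = (4960/17940) / (-8.8/45.2) = -1.4200…
E_cross < 0 ⇒ the goods are complements.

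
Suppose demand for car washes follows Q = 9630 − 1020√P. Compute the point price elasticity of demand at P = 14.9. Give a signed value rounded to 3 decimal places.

-0.346

dQ/dP = −1020/(2√P) = -132.123. At P = 14.9, Q = 5692.75.
Ed = (dQ/dP)·(P/Q) = (-132.123) × (14.9/5692.75) = -0.34581…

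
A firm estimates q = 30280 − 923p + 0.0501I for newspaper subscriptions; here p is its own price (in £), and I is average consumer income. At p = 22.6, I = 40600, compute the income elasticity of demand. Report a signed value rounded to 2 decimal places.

At the given values, q = 30280 − 923(22.6) + 0.0501(40600) = 11454.26.
∂q/∂I = 0.0501.
E = (0.0501) × (40600/11454.26) = 0.1775…

0.18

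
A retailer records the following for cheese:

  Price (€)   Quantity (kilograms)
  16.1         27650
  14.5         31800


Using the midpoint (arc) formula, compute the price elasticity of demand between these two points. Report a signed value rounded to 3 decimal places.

-1.335

%ΔQ = (31800 − 27650) / [(27650 + 31800)/2] = 4150/29725 = 0.139613…
%ΔP = (14.5 − 16.1) / [(16.1 + 14.5)/2] = -1.6/15.3 = -0.104575…
Arc Ed = %ΔQ / %ΔP = (4150/29725) / (-1.6/15.3) = -1.33505…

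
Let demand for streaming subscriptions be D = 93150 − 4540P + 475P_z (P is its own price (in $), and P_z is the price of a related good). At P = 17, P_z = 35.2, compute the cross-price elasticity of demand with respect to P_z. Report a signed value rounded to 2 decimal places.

0.51

At the given values, D = 93150 − 4540(17) + 475(35.2) = 32690.
∂D/∂P_z = 475.
E = (475) × (35.2/32690) = 0.5114…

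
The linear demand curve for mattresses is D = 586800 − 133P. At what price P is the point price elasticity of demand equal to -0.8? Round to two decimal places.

1960.90

Ed = −133P/(586800 − 133P). Set this equal to -0.8:
133P = 0.8·(586800 − 133P) ⇒ 133P(1 + 0.8) = 0.8·586800
P = 0.8·586800 / (133·1.8) = 1960.9022…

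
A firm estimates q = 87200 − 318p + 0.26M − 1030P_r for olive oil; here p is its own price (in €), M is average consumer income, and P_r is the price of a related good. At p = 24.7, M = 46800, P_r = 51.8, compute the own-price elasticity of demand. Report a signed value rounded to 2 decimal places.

-0.21

At the given values, q = 87200 − 318(24.7) + 0.26(46800) − 1030(51.8) = 38159.4.
∂q/∂p = −318.
E = (-318) × (24.7/38159.4) = -0.2058…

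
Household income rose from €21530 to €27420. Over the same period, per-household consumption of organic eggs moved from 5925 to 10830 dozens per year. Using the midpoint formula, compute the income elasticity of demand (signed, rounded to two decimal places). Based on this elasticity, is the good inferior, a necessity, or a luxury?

2.43; luxury

%ΔQ = (10830 − 5925)/[( 5925 + 10830)/2] = 4905/8377.5 = 0.585496…
%ΔIncome = (27420 − 21530)/[( 21530 + 27420)/2] = 5890/24475 = 0.240653…
E_income = (4905/8377.5) / (5890/24475) = 2.4329…
E_income > 1 ⇒ normal good, luxury.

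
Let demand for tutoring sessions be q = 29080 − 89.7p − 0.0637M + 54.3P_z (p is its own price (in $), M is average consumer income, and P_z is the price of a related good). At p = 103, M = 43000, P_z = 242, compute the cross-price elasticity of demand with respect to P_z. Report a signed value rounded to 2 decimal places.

At the given values, q = 29080 − 89.7(103) − 0.0637(43000) + 54.3(242) = 30242.4.
∂q/∂P_z = 54.3.
E = (54.3) × (242/30242.4) = 0.4345…

0.43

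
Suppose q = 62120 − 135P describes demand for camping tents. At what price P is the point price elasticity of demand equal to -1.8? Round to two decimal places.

Ed = −135P/(62120 − 135P). Set this equal to -1.8:
135P = 1.8·(62120 − 135P) ⇒ 135P(1 + 1.8) = 1.8·62120
P = 1.8·62120 / (135·2.8) = 295.8095…

295.81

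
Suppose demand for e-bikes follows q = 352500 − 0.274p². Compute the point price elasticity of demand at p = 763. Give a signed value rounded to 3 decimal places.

-1.653

dq/dp = −2·0.274·p = -418.124. At p = 763, q = 192985.694.
Ed = (dq/dp)·(p/q) = (-418.124) × (763/192985.694) = -1.65312…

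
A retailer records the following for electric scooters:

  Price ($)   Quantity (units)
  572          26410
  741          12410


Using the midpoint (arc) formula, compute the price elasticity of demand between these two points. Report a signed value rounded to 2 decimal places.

%ΔQ = (12410 − 26410) / [(26410 + 12410)/2] = -14000/19410 = -0.721277…
%ΔP = (741 − 572) / [(572 + 741)/2] = 169/656.5 = 0.257425…
Arc Ed = %ΔQ / %ΔP = (-14000/19410) / (169/656.5) = -2.8018…

-2.80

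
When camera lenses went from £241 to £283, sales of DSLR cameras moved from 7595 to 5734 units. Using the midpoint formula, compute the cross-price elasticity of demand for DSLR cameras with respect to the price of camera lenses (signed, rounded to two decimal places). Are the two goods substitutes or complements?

-1.74; complements

%ΔQ_{DSLR cameras} = (5734 − 7595)/avg = -1861/6664.5 = -0.279240…
%ΔP_{camera lenses} = (283 − 241)/avg = 42/262 = 0.160305…
E_cross = (-1861/6664.5) / (42/262) = -1.7419…
E_cross < 0 ⇒ the goods are complements.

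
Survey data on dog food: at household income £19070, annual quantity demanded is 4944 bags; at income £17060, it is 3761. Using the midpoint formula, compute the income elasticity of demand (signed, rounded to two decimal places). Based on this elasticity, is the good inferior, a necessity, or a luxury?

%ΔQ = (3761 − 4944)/[( 4944 + 3761)/2] = -1183/4352.5 = -0.271797…
%ΔIncome = (17060 − 19070)/[( 19070 + 17060)/2] = -2010/18065 = -0.111264…
E_income = (-1183/4352.5) / (-2010/18065) = 2.4427…
E_income > 1 ⇒ normal good, luxury.

2.44; luxury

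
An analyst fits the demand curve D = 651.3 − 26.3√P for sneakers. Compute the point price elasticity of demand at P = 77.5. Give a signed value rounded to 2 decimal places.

dD/dP = −26.3/(2√P) = -1.49374. At P = 77.5, D = 419.77.
Ed = (dD/dP)·(P/D) = (-1.49374) × (77.5/419.77) = -0.2757…

-0.28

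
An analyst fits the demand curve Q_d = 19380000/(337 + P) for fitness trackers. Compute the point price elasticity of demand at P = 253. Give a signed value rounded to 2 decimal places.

dQ_d/dP = −19380000/(337 + P)² = -55.6737. At P = 253, Q_d = 32847.5.
Ed = (dQ_d/dP)·(P/Q_d) = (-55.6737) × (253/32847.5) = -0.4288…

-0.43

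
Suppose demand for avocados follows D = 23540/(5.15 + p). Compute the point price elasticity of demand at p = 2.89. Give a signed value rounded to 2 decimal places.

-0.36

dD/dp = −23540/(5.15 + p)² = -364.162. At p = 2.89, D = 2927.86.
Ed = (dD/dp)·(p/D) = (-364.162) × (2.89/2927.86) = -0.3594…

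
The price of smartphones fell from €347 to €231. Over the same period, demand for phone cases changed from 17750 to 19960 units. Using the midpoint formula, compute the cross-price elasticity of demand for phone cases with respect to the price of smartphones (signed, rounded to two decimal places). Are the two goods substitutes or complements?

-0.29; complements

%ΔQ_{phone cases} = (19960 − 17750)/avg = 2210/18855 = 0.117210…
%ΔP_{smartphones} = (231 − 347)/avg = -116/289 = -0.401384…
E_cross = (2210/18855) / (-116/289) = -0.2920…
E_cross < 0 ⇒ the goods are complements.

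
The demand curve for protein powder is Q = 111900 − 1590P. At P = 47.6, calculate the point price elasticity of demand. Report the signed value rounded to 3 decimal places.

dQ/dP = −1590. At P = 47.6, Q = 111900 − 1590(47.6) = 36216.
Ed = (dQ/dP)·(P/Q) = −1590 × (47.6/36216) = -2.08979…

-2.090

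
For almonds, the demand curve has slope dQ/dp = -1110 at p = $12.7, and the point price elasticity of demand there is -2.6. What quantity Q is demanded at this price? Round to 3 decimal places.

5421.923

Ed = (dQ/dp)·(p/Q) ⇒ Q = (dQ/dp)·p/Ed = (-1110)·12.7/(-2.6) = 5421.92307…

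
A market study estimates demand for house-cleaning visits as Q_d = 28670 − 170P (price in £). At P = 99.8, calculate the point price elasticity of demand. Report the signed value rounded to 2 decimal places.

dQ_d/dP = −170. At P = 99.8, Q_d = 28670 − 170(99.8) = 11704.
Ed = (dQ_d/dP)·(P/Q_d) = −170 × (99.8/11704) = -1.4495…

-1.45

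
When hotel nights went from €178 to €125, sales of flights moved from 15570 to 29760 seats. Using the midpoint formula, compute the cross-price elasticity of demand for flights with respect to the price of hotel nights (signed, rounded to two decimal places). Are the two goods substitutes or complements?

-1.79; complements

%ΔQ_{flights} = (29760 − 15570)/avg = 14190/22665 = 0.626075…
%ΔP_{hotel nights} = (125 − 178)/avg = -53/151.5 = -0.349834…
E_cross = (14190/22665) / (-53/151.5) = -1.7896…
E_cross < 0 ⇒ the goods are complements.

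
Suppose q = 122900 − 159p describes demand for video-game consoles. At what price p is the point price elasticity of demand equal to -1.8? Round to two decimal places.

496.90

Ed = −159p/(122900 − 159p). Set this equal to -1.8:
159p = 1.8·(122900 − 159p) ⇒ 159p(1 + 1.8) = 1.8·122900
p = 1.8·122900 / (159·2.8) = 496.9002…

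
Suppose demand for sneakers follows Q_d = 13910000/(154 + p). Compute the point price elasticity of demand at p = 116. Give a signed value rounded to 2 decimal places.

dQ_d/dp = −13910000/(154 + p)² = -190.809. At p = 116, Q_d = 51518.5.
Ed = (dQ_d/dp)·(p/Q_d) = (-190.809) × (116/51518.5) = -0.4296…

-0.43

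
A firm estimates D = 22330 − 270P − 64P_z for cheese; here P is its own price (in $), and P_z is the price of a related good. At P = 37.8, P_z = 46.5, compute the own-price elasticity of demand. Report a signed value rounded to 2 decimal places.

At the given values, D = 22330 − 270(37.8) − 64(46.5) = 9148.
∂D/∂P = −270.
E = (-270) × (37.8/9148) = -1.1156…

-1.12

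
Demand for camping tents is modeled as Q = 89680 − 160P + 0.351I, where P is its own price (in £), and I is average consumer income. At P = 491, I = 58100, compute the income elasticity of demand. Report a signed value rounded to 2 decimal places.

At the given values, Q = 89680 − 160(491) + 0.351(58100) = 31513.1.
∂Q/∂I = 0.351.
E = (0.351) × (58100/31513.1) = 0.6471…

0.65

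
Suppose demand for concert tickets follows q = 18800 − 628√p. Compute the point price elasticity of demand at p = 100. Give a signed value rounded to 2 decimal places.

dq/dp = −628/(2√p) = -31.4. At p = 100, q = 12520.
Ed = (dq/dp)·(p/q) = (-31.4) × (100/12520) = -0.2507…

-0.25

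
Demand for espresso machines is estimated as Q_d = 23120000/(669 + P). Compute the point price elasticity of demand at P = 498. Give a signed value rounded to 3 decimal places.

dQ_d/dP = −23120000/(669 + P)² = -16.9764. At P = 498, Q_d = 19811.5.
Ed = (dQ_d/dP)·(P/Q_d) = (-16.9764) × (498/19811.5) = -0.42673…

-0.427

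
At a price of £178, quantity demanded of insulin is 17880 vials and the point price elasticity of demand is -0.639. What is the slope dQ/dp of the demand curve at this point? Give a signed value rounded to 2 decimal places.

-64.19

Ed = (dQ/dp)·(p/Q) ⇒ dQ/dp = Ed·Q/p = (-0.639)·17880/178 = -64.1871…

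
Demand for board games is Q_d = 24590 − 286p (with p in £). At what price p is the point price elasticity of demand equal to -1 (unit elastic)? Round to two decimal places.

42.99

Ed = −286p/(24590 − 286p). Set this equal to -1:
286p = 1·(24590 − 286p) ⇒ 286p(1 + 1) = 1·24590
p = 1·24590 / (286·2) = 42.9895…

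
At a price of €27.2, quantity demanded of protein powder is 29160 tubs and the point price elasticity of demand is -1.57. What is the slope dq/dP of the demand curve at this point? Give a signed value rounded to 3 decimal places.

-1683.132

Ed = (dq/dP)·(P/q) ⇒ dq/dP = Ed·q/P = (-1.57)·29160/27.2 = -1683.13235…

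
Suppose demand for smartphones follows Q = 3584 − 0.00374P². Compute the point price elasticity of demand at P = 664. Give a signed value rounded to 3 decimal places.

-1.704

dQ/dP = −2·0.00374·P = -4.96672. At P = 664, Q = 1935.04896.
Ed = (dQ/dP)·(P/Q) = (-4.96672) × (664/1935.04896) = -1.70429…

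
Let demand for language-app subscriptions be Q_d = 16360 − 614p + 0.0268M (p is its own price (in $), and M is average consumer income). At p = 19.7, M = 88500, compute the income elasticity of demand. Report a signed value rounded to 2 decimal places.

0.36

At the given values, Q_d = 16360 − 614(19.7) + 0.0268(88500) = 6636.
∂Q_d/∂M = 0.0268.
E = (0.0268) × (88500/6636) = 0.3574…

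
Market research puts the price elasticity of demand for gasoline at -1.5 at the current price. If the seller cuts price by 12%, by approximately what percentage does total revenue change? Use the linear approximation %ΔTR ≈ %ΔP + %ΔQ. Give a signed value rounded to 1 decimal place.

%ΔQ ≈ Ed × %ΔP = (-1.5) × (-12%) = +18.0000%
%ΔTR ≈ %ΔP + %ΔQ = (-12%) + (+18.0000%) = +6.0000%

+6.0%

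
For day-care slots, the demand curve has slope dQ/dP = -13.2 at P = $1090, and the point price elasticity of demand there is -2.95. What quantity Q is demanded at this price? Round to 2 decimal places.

Ed = (dQ/dP)·(P/Q) ⇒ Q = (dQ/dP)·P/Ed = (-13.2)·1090/(-2.95) = 4877.2881…

4877.29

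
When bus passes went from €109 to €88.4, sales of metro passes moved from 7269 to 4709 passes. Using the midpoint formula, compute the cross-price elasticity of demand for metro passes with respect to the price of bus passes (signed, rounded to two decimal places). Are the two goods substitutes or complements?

2.05; substitutes

%ΔQ_{metro passes} = (4709 − 7269)/avg = -2560/5989 = -0.427450…
%ΔP_{bus passes} = (88.4 − 109)/avg = -20.6/98.7 = -0.208713…
E_cross = (-2560/5989) / (-20.6/98.7) = 2.0480…
E_cross > 0 ⇒ the goods are substitutes.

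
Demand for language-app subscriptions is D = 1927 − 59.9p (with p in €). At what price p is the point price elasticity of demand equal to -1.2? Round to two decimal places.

17.55

Ed = −59.9p/(1927 − 59.9p). Set this equal to -1.2:
59.9p = 1.2·(1927 − 59.9p) ⇒ 59.9p(1 + 1.2) = 1.2·1927
p = 1.2·1927 / (59.9·2.2) = 17.5474…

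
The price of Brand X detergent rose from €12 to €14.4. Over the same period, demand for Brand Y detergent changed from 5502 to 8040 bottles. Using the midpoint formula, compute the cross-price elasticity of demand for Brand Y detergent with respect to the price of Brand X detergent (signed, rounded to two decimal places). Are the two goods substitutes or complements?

2.06; substitutes

%ΔQ_{Brand Y detergent} = (8040 − 5502)/avg = 2538/6771 = 0.374833…
%ΔP_{Brand X detergent} = (14.4 − 12)/avg = 2.4/13.2 = 0.181818…
E_cross = (2538/6771) / (2.4/13.2) = 2.0615…
E_cross > 0 ⇒ the goods are substitutes.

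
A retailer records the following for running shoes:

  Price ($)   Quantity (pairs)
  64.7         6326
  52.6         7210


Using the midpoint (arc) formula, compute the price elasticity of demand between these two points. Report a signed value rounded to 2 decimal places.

-0.63

%ΔQ = (7210 − 6326) / [(6326 + 7210)/2] = 884/6768 = 0.130614…
%ΔP = (52.6 − 64.7) / [(64.7 + 52.6)/2] = -12.1/58.65 = -0.206308…
Arc Ed = %ΔQ / %ΔP = (884/6768) / (-12.1/58.65) = -0.6331…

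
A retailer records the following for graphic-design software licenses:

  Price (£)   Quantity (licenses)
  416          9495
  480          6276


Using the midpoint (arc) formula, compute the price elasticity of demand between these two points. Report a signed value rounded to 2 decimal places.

%ΔQ = (6276 − 9495) / [(9495 + 6276)/2] = -3219/7885.5 = -0.408217…
%ΔP = (480 − 416) / [(416 + 480)/2] = 64/448 = 0.142857…
Arc Ed = %ΔQ / %ΔP = (-3219/7885.5) / (64/448) = -2.8575…

-2.86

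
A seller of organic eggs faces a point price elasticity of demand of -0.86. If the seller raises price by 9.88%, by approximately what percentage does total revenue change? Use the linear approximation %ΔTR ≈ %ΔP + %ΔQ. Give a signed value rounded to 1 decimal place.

%ΔQ ≈ Ed × %ΔP = (-0.86) × (+9.88%) = -8.4968%
%ΔTR ≈ %ΔP + %ΔQ = (+9.88%) + (-8.4968%) = +1.3832%

+1.4%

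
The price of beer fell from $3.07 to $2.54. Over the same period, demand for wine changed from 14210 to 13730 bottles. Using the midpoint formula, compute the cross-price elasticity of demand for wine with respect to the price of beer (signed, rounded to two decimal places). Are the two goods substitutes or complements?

0.18; substitutes

%ΔQ_{wine} = (13730 − 14210)/avg = -480/13970 = -0.034359…
%ΔP_{beer} = (2.54 − 3.07)/avg = -0.53/2.805 = -0.188948…
E_cross = (-480/13970) / (-0.53/2.805) = 0.1818…
E_cross > 0 ⇒ the goods are substitutes.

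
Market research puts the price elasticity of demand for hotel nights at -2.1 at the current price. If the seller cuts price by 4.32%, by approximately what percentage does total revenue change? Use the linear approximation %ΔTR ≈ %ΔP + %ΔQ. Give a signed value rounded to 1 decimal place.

+4.8%

%ΔQ ≈ Ed × %ΔP = (-2.1) × (-4.32%) = +9.0720%
%ΔTR ≈ %ΔP + %ΔQ = (-4.32%) + (+9.0720%) = +4.7520%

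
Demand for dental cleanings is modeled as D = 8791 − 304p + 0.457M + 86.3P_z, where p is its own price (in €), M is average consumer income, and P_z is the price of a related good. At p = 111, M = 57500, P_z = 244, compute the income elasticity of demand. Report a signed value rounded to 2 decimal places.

At the given values, D = 8791 − 304(111) + 0.457(57500) + 86.3(244) = 22381.7.
∂D/∂M = 0.457.
E = (0.457) × (57500/22381.7) = 1.1740…

1.17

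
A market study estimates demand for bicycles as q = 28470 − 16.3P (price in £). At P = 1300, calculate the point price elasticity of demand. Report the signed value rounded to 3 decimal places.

-2.911

dq/dP = −16.3. At P = 1300, q = 28470 − 16.3(1300) = 7280.
Ed = (dq/dP)·(P/q) = −16.3 × (1300/7280) = -2.91071…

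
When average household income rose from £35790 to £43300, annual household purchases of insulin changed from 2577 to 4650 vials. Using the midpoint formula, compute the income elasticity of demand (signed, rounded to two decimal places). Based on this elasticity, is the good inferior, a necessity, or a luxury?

%ΔQ = (4650 − 2577)/[( 2577 + 4650)/2] = 2073/3613.5 = 0.573682…
%ΔIncome = (43300 − 35790)/[( 35790 + 43300)/2] = 7510/39545 = 0.189910…
E_income = (2073/3613.5) / (7510/39545) = 3.0208…
E_income > 1 ⇒ normal good, luxury.

3.02; luxury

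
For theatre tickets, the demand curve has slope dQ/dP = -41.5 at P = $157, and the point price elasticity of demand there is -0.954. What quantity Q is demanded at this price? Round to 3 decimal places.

Ed = (dQ/dP)·(P/Q) ⇒ Q = (dQ/dP)·P/Ed = (-41.5)·157/(-0.954) = 6829.66457…

6829.665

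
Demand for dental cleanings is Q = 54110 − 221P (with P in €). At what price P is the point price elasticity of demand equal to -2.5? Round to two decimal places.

Ed = −221P/(54110 − 221P). Set this equal to -2.5:
221P = 2.5·(54110 − 221P) ⇒ 221P(1 + 2.5) = 2.5·54110
P = 2.5·54110 / (221·3.5) = 174.8868…

174.89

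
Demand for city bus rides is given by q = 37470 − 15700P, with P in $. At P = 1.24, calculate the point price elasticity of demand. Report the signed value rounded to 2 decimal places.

dq/dP = −15700. At P = 1.24, q = 37470 − 15700(1.24) = 18002.
Ed = (dq/dP)·(P/q) = −15700 × (1.24/18002) = -1.0814…

-1.08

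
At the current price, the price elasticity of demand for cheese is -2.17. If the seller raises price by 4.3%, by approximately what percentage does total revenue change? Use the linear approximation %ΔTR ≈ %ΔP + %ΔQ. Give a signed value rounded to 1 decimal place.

-5.0%

%ΔQ ≈ Ed × %ΔP = (-2.17) × (+4.3%) = -9.3310%
%ΔTR ≈ %ΔP + %ΔQ = (+4.3%) + (-9.3310%) = -5.0310%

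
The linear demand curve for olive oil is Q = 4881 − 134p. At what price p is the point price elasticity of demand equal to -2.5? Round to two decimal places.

26.02

Ed = −134p/(4881 − 134p). Set this equal to -2.5:
134p = 2.5·(4881 − 134p) ⇒ 134p(1 + 2.5) = 2.5·4881
p = 2.5·4881 / (134·3.5) = 26.0181…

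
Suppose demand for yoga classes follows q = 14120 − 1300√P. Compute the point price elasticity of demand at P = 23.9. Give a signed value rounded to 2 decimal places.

dq/dP = −1300/(2√P) = -132.958. At P = 23.9, q = 7764.61.
Ed = (dq/dP)·(P/q) = (-132.958) × (23.9/7764.61) = -0.4092…

-0.41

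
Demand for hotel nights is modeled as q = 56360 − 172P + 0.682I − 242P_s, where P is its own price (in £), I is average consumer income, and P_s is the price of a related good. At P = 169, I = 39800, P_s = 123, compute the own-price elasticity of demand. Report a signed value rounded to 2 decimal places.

-1.18

At the given values, q = 56360 − 172(169) + 0.682(39800) − 242(123) = 24669.6.
∂q/∂P = −172.
E = (-172) × (169/24669.6) = -1.1782…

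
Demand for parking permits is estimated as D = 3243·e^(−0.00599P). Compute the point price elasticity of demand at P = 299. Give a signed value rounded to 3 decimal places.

dD/dP = −0.00599·D = -3.24002. At P = 299, D = 540.905.
Ed = (dD/dP)·(P/D) = (-3.24002) × (299/540.905) = -1.79101

-1.791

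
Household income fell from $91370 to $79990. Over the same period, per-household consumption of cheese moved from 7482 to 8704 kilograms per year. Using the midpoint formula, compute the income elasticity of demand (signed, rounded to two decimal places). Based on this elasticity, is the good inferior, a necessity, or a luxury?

-1.14; inferior

%ΔQ = (8704 − 7482)/[( 7482 + 8704)/2] = 1222/8093 = 0.150994…
%ΔIncome = (79990 − 91370)/[( 91370 + 79990)/2] = -11380/85680 = -0.132819…
E_income = (1222/8093) / (-11380/85680) = -1.1368…
E_income < 0 ⇒ inferior good.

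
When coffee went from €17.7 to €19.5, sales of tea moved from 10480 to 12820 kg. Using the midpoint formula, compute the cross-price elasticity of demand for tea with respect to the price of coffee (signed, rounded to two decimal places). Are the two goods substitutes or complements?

%ΔQ_{tea} = (12820 − 10480)/avg = 2340/11650 = 0.200858…
%ΔP_{coffee} = (19.5 − 17.7)/avg = 1.8/18.6 = 0.096774…
E_cross = (2340/11650) / (1.8/18.6) = 2.0755…
E_cross > 0 ⇒ the goods are substitutes.

2.08; substitutes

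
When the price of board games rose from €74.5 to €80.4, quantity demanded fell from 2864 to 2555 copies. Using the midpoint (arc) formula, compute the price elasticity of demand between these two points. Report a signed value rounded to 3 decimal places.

-1.497

%ΔQ = (2555 − 2864) / [(2864 + 2555)/2] = -309/2709.5 = -0.114043…
%ΔP = (80.4 − 74.5) / [(74.5 + 80.4)/2] = 5.9/77.45 = 0.076178…
Arc Ed = %ΔQ / %ΔP = (-309/2709.5) / (5.9/77.45) = -1.49705…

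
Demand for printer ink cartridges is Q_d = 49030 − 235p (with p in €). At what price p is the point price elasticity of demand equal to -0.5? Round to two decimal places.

Ed = −235p/(49030 − 235p). Set this equal to -0.5:
235p = 0.5·(49030 − 235p) ⇒ 235p(1 + 0.5) = 0.5·49030
p = 0.5·49030 / (235·1.5) = 69.5460…

69.55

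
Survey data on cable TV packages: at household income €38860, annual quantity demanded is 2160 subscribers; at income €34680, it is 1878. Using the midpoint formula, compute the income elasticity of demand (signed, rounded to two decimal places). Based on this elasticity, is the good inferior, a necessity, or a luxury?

1.23; luxury

%ΔQ = (1878 − 2160)/[( 2160 + 1878)/2] = -282/2019 = -0.139673…
%ΔIncome = (34680 − 38860)/[( 38860 + 34680)/2] = -4180/36770 = -0.113679…
E_income = (-282/2019) / (-4180/36770) = 1.2286…
E_income > 1 ⇒ normal good, luxury.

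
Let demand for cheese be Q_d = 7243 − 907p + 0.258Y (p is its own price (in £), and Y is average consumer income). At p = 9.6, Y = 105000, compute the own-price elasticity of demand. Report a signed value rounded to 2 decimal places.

-0.34

At the given values, Q_d = 7243 − 907(9.6) + 0.258(105000) = 25625.8.
∂Q_d/∂p = −907.
E = (-907) × (9.6/25625.8) = -0.3397…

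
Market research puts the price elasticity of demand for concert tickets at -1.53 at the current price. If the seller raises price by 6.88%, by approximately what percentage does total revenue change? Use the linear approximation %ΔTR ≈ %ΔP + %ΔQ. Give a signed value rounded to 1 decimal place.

-3.6%

%ΔQ ≈ Ed × %ΔP = (-1.53) × (+6.88%) = -10.5264%
%ΔTR ≈ %ΔP + %ΔQ = (+6.88%) + (-10.5264%) = -3.6464%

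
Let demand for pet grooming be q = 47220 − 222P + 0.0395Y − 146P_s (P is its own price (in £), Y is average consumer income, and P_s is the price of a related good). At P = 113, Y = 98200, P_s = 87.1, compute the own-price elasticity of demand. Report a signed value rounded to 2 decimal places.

-1.89

At the given values, q = 47220 − 222(113) + 0.0395(98200) − 146(87.1) = 13296.3.
∂q/∂P = −222.
E = (-222) × (113/13296.3) = -1.8866…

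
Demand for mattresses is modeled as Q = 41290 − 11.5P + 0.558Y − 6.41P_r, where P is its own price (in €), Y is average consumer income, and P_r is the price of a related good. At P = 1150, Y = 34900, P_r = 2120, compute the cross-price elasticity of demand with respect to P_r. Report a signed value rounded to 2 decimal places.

-0.40

At the given values, Q = 41290 − 11.5(1150) + 0.558(34900) − 6.41(2120) = 33950.
∂Q/∂P_r = -6.41.
E = (-6.41) × (2120/33950) = -0.4002…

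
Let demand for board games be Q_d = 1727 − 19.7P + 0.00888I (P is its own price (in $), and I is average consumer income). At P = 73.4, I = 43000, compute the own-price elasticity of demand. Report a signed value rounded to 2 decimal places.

-2.18

At the given values, Q_d = 1727 − 19.7(73.4) + 0.00888(43000) = 662.86.
∂Q_d/∂P = −19.7.
E = (-19.7) × (73.4/662.86) = -2.1814…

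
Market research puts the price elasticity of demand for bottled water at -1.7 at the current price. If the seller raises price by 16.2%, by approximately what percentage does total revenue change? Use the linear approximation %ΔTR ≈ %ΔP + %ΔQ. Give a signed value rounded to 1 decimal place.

-11.3%

%ΔQ ≈ Ed × %ΔP = (-1.7) × (+16.2%) = -27.5400%
%ΔTR ≈ %ΔP + %ΔQ = (+16.2%) + (-27.5400%) = -11.3400%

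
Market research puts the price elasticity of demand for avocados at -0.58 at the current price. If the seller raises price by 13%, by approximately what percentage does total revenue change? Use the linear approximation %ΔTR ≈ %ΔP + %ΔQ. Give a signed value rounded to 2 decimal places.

%ΔQ ≈ Ed × %ΔP = (-0.58) × (+13%) = -7.5400%
%ΔTR ≈ %ΔP + %ΔQ = (+13%) + (-7.5400%) = +5.4600%

+5.46%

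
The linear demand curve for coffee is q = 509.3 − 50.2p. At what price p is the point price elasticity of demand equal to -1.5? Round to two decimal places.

Ed = −50.2p/(509.3 − 50.2p). Set this equal to -1.5:
50.2p = 1.5·(509.3 − 50.2p) ⇒ 50.2p(1 + 1.5) = 1.5·509.3
p = 1.5·509.3 / (50.2·2.5) = 6.0872…

6.09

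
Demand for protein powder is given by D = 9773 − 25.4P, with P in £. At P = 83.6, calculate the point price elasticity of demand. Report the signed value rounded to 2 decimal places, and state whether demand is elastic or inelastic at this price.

-0.28; inelastic

dD/dP = −25.4. At P = 83.6, D = 9773 − 25.4(83.6) = 7649.56.
Ed = (dD/dP)·(P/D) = −25.4 × (83.6/7649.56) = -0.2775…
|Ed| = 0.28 < 1, so demand is inelastic.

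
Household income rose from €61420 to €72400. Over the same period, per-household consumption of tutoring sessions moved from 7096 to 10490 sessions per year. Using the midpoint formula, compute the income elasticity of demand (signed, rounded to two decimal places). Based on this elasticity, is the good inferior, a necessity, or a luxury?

2.35; luxury

%ΔQ = (10490 − 7096)/[( 7096 + 10490)/2] = 3394/8793 = 0.385988…
%ΔIncome = (72400 − 61420)/[( 61420 + 72400)/2] = 10980/66910 = 0.164101…
E_income = (3394/8793) / (10980/66910) = 2.3521…
E_income > 1 ⇒ normal good, luxury.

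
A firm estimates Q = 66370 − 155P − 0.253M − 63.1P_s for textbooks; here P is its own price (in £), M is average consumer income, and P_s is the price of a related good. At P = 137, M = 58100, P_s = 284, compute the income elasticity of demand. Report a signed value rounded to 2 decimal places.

At the given values, Q = 66370 − 155(137) − 0.253(58100) − 63.1(284) = 12515.3.
∂Q/∂M = -0.253.
E = (-0.253) × (58100/12515.3) = -1.1745…

-1.17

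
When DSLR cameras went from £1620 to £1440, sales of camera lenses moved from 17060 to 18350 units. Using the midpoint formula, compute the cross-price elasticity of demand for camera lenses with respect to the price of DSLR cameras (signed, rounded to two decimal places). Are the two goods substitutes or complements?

%ΔQ_{camera lenses} = (18350 − 17060)/avg = 1290/17705 = 0.072860…
%ΔP_{DSLR cameras} = (1440 − 1620)/avg = -180/1530 = -0.117647…
E_cross = (1290/17705) / (-180/1530) = -0.6193…
E_cross < 0 ⇒ the goods are complements.

-0.62; complements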